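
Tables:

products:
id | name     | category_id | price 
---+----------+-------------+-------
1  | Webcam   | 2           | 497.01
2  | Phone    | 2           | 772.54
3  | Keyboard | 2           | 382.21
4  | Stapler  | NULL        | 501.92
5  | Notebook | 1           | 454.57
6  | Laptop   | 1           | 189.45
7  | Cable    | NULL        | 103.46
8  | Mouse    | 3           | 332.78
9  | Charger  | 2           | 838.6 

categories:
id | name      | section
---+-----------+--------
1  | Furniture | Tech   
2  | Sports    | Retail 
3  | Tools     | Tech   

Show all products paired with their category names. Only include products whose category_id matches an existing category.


INNER JOIN keeps only products rows whose category_id matches an id in categories. Walk through each product:
  - product 1 (Webcam): category_id=2 -> matches Sports
  - product 2 (Phone): category_id=2 -> matches Sports
  - product 3 (Keyboard): category_id=2 -> matches Sports
  - product 4 (Stapler): category_id=NULL, no match -> dropped
  - product 5 (Notebook): category_id=1 -> matches Furniture
  - product 6 (Laptop): category_id=1 -> matches Furniture
  - product 7 (Cable): category_id=NULL, no match -> dropped
  - product 8 (Mouse): category_id=3 -> matches Tools
  - product 9 (Charger): category_id=2 -> matches Sports
So 2 of 9 rows are dropped.

SQL:
SELECT a.name, b.name AS category
FROM products a
INNER JOIN categories b ON a.category_id = b.id

Result:
name     | category 
---------+----------
Webcam   | Sports   
Phone    | Sports   
Keyboard | Sports   
Notebook | Furniture
Laptop   | Furniture
Mouse    | Tools    
Charger  | Sports   


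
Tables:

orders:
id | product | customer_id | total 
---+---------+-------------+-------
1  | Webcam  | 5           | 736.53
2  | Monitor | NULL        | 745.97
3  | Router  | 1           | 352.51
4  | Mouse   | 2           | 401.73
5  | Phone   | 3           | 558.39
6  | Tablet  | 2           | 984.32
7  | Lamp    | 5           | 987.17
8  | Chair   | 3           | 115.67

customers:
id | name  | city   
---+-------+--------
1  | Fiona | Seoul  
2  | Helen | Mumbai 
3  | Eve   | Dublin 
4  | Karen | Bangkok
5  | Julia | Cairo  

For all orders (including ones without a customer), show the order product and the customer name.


LEFT JOIN keeps every row from orders (the left table); where customer_id has no match in customers, the customer columns become NULL. Walk through each order:
  - order 1 (Webcam): customer_id=5 -> matches Julia
  - order 2 (Monitor): customer_id=NULL, no match -> kept with NULL
  - order 3 (Router): customer_id=1 -> matches Fiona
  - order 4 (Mouse): customer_id=2 -> matches Helen
  - order 5 (Phone): customer_id=3 -> matches Eve
  - order 6 (Tablet): customer_id=2 -> matches Helen
  - order 7 (Lamp): customer_id=5 -> matches Julia
  - order 8 (Chair): customer_id=3 -> matches Eve
All 8 rows appear; 1 has NULL customer.

SQL:
SELECT a.product, b.name AS customer
FROM orders a
LEFT JOIN customers b ON a.customer_id = b.id

Result:
product | customer
--------+---------
Webcam  | Julia   
Monitor | NULL    
Router  | Fiona   
Mouse   | Helen   
Phone   | Eve     
Tablet  | Helen   
Lamp    | Julia   
Chair   | Eve     


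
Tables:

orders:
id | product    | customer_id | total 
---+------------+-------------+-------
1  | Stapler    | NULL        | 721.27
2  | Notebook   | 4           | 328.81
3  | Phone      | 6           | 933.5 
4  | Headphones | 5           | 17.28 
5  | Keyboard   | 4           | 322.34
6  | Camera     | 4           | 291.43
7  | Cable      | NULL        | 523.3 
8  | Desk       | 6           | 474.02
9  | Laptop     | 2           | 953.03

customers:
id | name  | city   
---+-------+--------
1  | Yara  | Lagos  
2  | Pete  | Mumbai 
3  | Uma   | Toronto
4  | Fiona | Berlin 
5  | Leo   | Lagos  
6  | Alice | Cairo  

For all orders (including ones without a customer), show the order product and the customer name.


LEFT JOIN keeps every row from orders (the left table); where customer_id has no match in customers, the customer columns become NULL. Walk through each order:
  - order 1 (Stapler): customer_id=NULL, no match -> kept with NULL
  - order 2 (Notebook): customer_id=4 -> matches Fiona
  - order 3 (Phone): customer_id=6 -> matches Alice
  - order 4 (Headphones): customer_id=5 -> matches Leo
  - order 5 (Keyboard): customer_id=4 -> matches Fiona
  - order 6 (Camera): customer_id=4 -> matches Fiona
  - order 7 (Cable): customer_id=NULL, no match -> kept with NULL
  - order 8 (Desk): customer_id=6 -> matches Alice
  - order 9 (Laptop): customer_id=2 -> matches Pete
All 9 rows appear; 2 have NULL customer.

SQL:
SELECT a.product, b.name AS customer
FROM orders a
LEFT JOIN customers b ON a.customer_id = b.id

Result:
product    | customer
-----------+---------
Stapler    | NULL    
Notebook   | Fiona   
Phone      | Alice   
Headphones | Leo     
Keyboard   | Fiona   
Camera     | Fiona   
Cable      | NULL    
Desk       | Alice   
Laptop     | Pete    


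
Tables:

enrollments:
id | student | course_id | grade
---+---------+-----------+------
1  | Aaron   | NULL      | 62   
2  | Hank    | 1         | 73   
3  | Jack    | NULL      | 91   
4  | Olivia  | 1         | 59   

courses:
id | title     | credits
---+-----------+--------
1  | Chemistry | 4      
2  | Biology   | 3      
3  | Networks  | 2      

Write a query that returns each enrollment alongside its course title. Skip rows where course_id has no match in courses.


INNER JOIN keeps only enrollments rows whose course_id matches an id in courses. Walk through each enrollment:
  - enrollment 1 (Aaron): course_id=NULL, no match -> dropped
  - enrollment 2 (Hank): course_id=1 -> matches Chemistry
  - enrollment 3 (Jack): course_id=NULL, no match -> dropped
  - enrollment 4 (Olivia): course_id=1 -> matches Chemistry
So 2 of 4 rows are dropped.

SQL:
SELECT a.student, b.title AS course
FROM enrollments a
INNER JOIN courses b ON a.course_id = b.id

Result:
student | course   
--------+----------
Hank    | Chemistry
Olivia  | Chemistry


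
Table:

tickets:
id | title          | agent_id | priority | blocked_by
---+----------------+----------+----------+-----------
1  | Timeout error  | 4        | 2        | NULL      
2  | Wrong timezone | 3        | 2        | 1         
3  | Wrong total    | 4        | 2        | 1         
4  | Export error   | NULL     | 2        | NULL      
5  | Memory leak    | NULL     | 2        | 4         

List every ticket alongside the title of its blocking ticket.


This is a self-join: tickets is joined to a second copy of itself, matching each row's blocked_by to another row's id. Use LEFT JOIN so rows with blocked_by=NULL are kept.
  - ticket 1 (Timeout error): blocked_by=NULL -> NULL
  - ticket 2 (Wrong timezone): blocked_by=1 -> Timeout error
  - ticket 3 (Wrong total): blocked_by=1 -> Timeout error
  - ticket 4 (Export error): blocked_by=NULL -> NULL
  - ticket 5 (Memory leak): blocked_by=4 -> Export error

SQL:
SELECT a.title AS item, b.title AS blocked_by
FROM tickets a
LEFT JOIN tickets b ON a.blocked_by = b.id

Result:
item           | blocked_by   
---------------+--------------
Timeout error  | NULL         
Wrong timezone | Timeout error
Wrong total    | Timeout error
Export error   | NULL         
Memory leak    | Export error 


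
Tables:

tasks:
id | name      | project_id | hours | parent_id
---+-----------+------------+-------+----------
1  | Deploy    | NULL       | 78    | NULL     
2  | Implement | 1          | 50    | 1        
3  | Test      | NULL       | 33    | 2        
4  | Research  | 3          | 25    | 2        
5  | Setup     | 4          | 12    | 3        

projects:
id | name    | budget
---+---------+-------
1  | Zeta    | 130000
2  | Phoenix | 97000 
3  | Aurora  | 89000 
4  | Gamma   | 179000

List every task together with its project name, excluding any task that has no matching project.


INNER JOIN keeps only tasks rows whose project_id matches an id in projects. Walk through each task:
  - task 1 (Deploy): project_id=NULL, no match -> dropped
  - task 2 (Implement): project_id=1 -> matches Zeta
  - task 3 (Test): project_id=NULL, no match -> dropped
  - task 4 (Research): project_id=3 -> matches Aurora
  - task 5 (Setup): project_id=4 -> matches Gamma
So 2 of 5 rows are dropped.

SQL:
SELECT a.name, b.name AS project
FROM tasks a
INNER JOIN projects b ON a.project_id = b.id

Result:
name      | project
----------+--------
Implement | Zeta   
Research  | Aurora 
Setup     | Gamma  


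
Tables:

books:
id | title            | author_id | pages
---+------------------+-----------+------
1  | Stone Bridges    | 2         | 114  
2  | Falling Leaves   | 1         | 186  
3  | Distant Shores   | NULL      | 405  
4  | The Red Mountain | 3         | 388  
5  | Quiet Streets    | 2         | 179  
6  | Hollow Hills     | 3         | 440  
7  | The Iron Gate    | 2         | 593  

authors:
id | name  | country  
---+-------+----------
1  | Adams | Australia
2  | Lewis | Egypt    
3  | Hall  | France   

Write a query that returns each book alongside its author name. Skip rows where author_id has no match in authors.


INNER JOIN keeps only books rows whose author_id matches an id in authors. Walk through each book:
  - book 1 (Stone Bridges): author_id=2 -> matches Lewis
  - book 2 (Falling Leaves): author_id=1 -> matches Adams
  - book 3 (Distant Shores): author_id=NULL, no match -> dropped
  - book 4 (The Red Mountain): author_id=3 -> matches Hall
  - book 5 (Quiet Streets): author_id=2 -> matches Lewis
  - book 6 (Hollow Hills): author_id=3 -> matches Hall
  - book 7 (The Iron Gate): author_id=2 -> matches Lewis
So 1 of 7 rows is dropped.

SQL:
SELECT a.title, b.name AS author
FROM books a
INNER JOIN authors b ON a.author_id = b.id

Result:
title            | author
-----------------+-------
Stone Bridges    | Lewis 
Falling Leaves   | Adams 
The Red Mountain | Hall  
Quiet Streets    | Lewis 
Hollow Hills     | Hall  
The Iron Gate    | Lewis 


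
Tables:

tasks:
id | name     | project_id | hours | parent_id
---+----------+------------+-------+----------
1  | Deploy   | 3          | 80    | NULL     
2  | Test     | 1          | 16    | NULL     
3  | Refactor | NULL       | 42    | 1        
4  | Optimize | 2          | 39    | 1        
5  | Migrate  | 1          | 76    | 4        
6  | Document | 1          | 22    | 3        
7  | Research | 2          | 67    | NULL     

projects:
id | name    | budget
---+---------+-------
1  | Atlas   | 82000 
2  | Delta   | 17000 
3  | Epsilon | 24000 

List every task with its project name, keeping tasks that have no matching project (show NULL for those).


LEFT JOIN keeps every row from tasks (the left table); where project_id has no match in projects, the project columns become NULL. Walk through each task:
  - task 1 (Deploy): project_id=3 -> matches Epsilon
  - task 2 (Test): project_id=1 -> matches Atlas
  - task 3 (Refactor): project_id=NULL, no match -> kept with NULL
  - task 4 (Optimize): project_id=2 -> matches Delta
  - task 5 (Migrate): project_id=1 -> matches Atlas
  - task 6 (Document): project_id=1 -> matches Atlas
  - task 7 (Research): project_id=2 -> matches Delta
All 7 rows appear; 1 has NULL project.

SQL:
SELECT a.name, b.name AS project
FROM tasks a
LEFT JOIN projects b ON a.project_id = b.id

Result:
name     | project
---------+--------
Deploy   | Epsilon
Test     | Atlas  
Refactor | NULL   
Optimize | Delta  
Migrate  | Atlas  
Document | Atlas  
Research | Delta  


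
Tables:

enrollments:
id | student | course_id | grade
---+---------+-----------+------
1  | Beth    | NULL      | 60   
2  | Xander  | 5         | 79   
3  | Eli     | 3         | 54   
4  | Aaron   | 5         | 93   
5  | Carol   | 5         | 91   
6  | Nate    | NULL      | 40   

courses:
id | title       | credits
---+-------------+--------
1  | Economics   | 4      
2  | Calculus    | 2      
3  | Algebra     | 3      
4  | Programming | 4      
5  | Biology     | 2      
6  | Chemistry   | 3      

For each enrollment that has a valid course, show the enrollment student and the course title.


INNER JOIN keeps only enrollments rows whose course_id matches an id in courses. Walk through each enrollment:
  - enrollment 1 (Beth): course_id=NULL, no match -> dropped
  - enrollment 2 (Xander): course_id=5 -> matches Biology
  - enrollment 3 (Eli): course_id=3 -> matches Algebra
  - enrollment 4 (Aaron): course_id=5 -> matches Biology
  - enrollment 5 (Carol): course_id=5 -> matches Biology
  - enrollment 6 (Nate): course_id=NULL, no match -> dropped
So 2 of 6 rows are dropped.

SQL:
SELECT a.student, b.title AS course
FROM enrollments a
INNER JOIN courses b ON a.course_id = b.id

Result:
student | course 
--------+--------
Xander  | Biology
Eli     | Algebra
Aaron   | Biology
Carol   | Biology


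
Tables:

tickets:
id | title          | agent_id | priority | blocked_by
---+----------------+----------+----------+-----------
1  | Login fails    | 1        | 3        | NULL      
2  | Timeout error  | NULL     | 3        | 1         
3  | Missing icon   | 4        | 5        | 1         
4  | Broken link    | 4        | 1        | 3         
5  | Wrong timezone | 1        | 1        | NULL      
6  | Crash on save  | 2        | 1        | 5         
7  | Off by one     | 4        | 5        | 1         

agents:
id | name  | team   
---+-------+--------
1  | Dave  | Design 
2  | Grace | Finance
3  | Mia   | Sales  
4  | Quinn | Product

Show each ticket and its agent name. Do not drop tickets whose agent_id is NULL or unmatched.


LEFT JOIN keeps every row from tickets (the left table); where agent_id has no match in agents, the agent columns become NULL. Walk through each ticket:
  - ticket 1 (Login fails): agent_id=1 -> matches Dave
  - ticket 2 (Timeout error): agent_id=NULL, no match -> kept with NULL
  - ticket 3 (Missing icon): agent_id=4 -> matches Quinn
  - ticket 4 (Broken link): agent_id=4 -> matches Quinn
  - ticket 5 (Wrong timezone): agent_id=1 -> matches Dave
  - ticket 6 (Crash on save): agent_id=2 -> matches Grace
  - ticket 7 (Off by one): agent_id=4 -> matches Quinn
All 7 rows appear; 1 has NULL agent.

SQL:
SELECT a.title, b.name AS agent
FROM tickets a
LEFT JOIN agents b ON a.agent_id = b.id

Result:
title          | agent
---------------+------
Login fails    | Dave 
Timeout error  | NULL 
Missing icon   | Quinn
Broken link    | Quinn
Wrong timezone | Dave 
Crash on save  | Grace
Off by one     | Quinn


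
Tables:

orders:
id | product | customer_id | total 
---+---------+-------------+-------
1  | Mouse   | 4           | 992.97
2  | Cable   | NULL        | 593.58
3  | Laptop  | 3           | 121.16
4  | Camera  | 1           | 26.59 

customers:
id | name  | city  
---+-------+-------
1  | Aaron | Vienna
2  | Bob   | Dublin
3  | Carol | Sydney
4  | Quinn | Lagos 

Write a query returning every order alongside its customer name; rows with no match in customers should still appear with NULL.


LEFT JOIN keeps every row from orders (the left table); where customer_id has no match in customers, the customer columns become NULL. Walk through each order:
  - order 1 (Mouse): customer_id=4 -> matches Quinn
  - order 2 (Cable): customer_id=NULL, no match -> kept with NULL
  - order 3 (Laptop): customer_id=3 -> matches Carol
  - order 4 (Camera): customer_id=1 -> matches Aaron
All 4 rows appear; 1 has NULL customer.

SQL:
SELECT a.product, b.name AS customer
FROM orders a
LEFT JOIN customers b ON a.customer_id = b.id

Result:
product | customer
--------+---------
Mouse   | Quinn   
Cable   | NULL    
Laptop  | Carol   
Camera  | Aaron   


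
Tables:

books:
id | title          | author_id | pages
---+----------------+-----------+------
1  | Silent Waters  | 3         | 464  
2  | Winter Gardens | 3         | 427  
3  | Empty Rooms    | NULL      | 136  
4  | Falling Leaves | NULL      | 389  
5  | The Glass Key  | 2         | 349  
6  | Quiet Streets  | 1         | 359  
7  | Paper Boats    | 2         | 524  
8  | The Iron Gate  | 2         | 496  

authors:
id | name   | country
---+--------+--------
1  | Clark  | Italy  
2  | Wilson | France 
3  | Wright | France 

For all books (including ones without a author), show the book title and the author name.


LEFT JOIN keeps every row from books (the left table); where author_id has no match in authors, the author columns become NULL. Walk through each book:
  - book 1 (Silent Waters): author_id=3 -> matches Wright
  - book 2 (Winter Gardens): author_id=3 -> matches Wright
  - book 3 (Empty Rooms): author_id=NULL, no match -> kept with NULL
  - book 4 (Falling Leaves): author_id=NULL, no match -> kept with NULL
  - book 5 (The Glass Key): author_id=2 -> matches Wilson
  - book 6 (Quiet Streets): author_id=1 -> matches Clark
  - book 7 (Paper Boats): author_id=2 -> matches Wilson
  - book 8 (The Iron Gate): author_id=2 -> matches Wilson
All 8 rows appear; 2 have NULL author.

SQL:
SELECT a.title, b.name AS author
FROM books a
LEFT JOIN authors b ON a.author_id = b.id

Result:
title          | author
---------------+-------
Silent Waters  | Wright
Winter Gardens | Wright
Empty Rooms    | NULL  
Falling Leaves | NULL  
The Glass Key  | Wilson
Quiet Streets  | Clark 
Paper Boats    | Wilson
The Iron Gate  | Wilson


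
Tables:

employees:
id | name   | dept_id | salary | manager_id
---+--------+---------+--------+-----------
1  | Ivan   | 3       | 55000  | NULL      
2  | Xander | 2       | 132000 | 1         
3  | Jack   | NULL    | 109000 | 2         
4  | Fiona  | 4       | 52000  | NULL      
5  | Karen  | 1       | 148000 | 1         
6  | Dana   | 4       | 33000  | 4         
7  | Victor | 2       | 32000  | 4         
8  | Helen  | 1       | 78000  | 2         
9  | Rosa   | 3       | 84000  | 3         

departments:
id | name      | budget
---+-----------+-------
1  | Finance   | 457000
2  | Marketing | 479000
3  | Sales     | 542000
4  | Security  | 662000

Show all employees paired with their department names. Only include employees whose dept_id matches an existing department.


INNER JOIN keeps only employees rows whose dept_id matches an id in departments. Walk through each employee:
  - employee 1 (Ivan): dept_id=3 -> matches Sales
  - employee 2 (Xander): dept_id=2 -> matches Marketing
  - employee 3 (Jack): dept_id=NULL, no match -> dropped
  - employee 4 (Fiona): dept_id=4 -> matches Security
  - employee 5 (Karen): dept_id=1 -> matches Finance
  - employee 6 (Dana): dept_id=4 -> matches Security
  - employee 7 (Victor): dept_id=2 -> matches Marketing
  - employee 8 (Helen): dept_id=1 -> matches Finance
  - employee 9 (Rosa): dept_id=3 -> matches Sales
So 1 of 9 rows is dropped.

SQL:
SELECT a.name, b.name AS department
FROM employees a
INNER JOIN departments b ON a.dept_id = b.id

Result:
name   | department
-------+-----------
Ivan   | Sales     
Xander | Marketing 
Fiona  | Security  
Karen  | Finance   
Dana   | Security  
Victor | Marketing 
Helen  | Finance   
Rosa   | Sales     


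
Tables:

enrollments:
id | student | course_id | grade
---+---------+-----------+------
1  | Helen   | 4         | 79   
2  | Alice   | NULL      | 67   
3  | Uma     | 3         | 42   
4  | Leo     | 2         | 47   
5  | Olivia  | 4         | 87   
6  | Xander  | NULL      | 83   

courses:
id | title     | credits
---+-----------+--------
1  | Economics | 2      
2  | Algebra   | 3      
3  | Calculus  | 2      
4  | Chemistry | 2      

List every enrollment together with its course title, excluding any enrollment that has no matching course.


INNER JOIN keeps only enrollments rows whose course_id matches an id in courses. Walk through each enrollment:
  - enrollment 1 (Helen): course_id=4 -> matches Chemistry
  - enrollment 2 (Alice): course_id=NULL, no match -> dropped
  - enrollment 3 (Uma): course_id=3 -> matches Calculus
  - enrollment 4 (Leo): course_id=2 -> matches Algebra
  - enrollment 5 (Olivia): course_id=4 -> matches Chemistry
  - enrollment 6 (Xander): course_id=NULL, no match -> dropped
So 2 of 6 rows are dropped.

SQL:
SELECT a.student, b.title AS course
FROM enrollments a
INNER JOIN courses b ON a.course_id = b.id

Result:
student | course   
--------+----------
Helen   | Chemistry
Uma     | Calculus 
Leo     | Algebra  
Olivia  | Chemistry


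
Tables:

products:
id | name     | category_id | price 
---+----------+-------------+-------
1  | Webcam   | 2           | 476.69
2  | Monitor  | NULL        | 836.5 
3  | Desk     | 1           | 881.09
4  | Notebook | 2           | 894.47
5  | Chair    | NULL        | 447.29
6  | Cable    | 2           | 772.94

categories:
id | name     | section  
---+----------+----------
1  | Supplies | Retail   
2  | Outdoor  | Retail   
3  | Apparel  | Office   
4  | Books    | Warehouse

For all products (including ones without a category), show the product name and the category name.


LEFT JOIN keeps every row from products (the left table); where category_id has no match in categories, the category columns become NULL. Walk through each product:
  - product 1 (Webcam): category_id=2 -> matches Outdoor
  - product 2 (Monitor): category_id=NULL, no match -> kept with NULL
  - product 3 (Desk): category_id=1 -> matches Supplies
  - product 4 (Notebook): category_id=2 -> matches Outdoor
  - product 5 (Chair): category_id=NULL, no match -> kept with NULL
  - product 6 (Cable): category_id=2 -> matches Outdoor
All 6 rows appear; 2 have NULL category.

SQL:
SELECT a.name, b.name AS category
FROM products a
LEFT JOIN categories b ON a.category_id = b.id

Result:
name     | category
---------+---------
Webcam   | Outdoor 
Monitor  | NULL    
Desk     | Supplies
Notebook | Outdoor 
Chair    | NULL    
Cable    | Outdoor 


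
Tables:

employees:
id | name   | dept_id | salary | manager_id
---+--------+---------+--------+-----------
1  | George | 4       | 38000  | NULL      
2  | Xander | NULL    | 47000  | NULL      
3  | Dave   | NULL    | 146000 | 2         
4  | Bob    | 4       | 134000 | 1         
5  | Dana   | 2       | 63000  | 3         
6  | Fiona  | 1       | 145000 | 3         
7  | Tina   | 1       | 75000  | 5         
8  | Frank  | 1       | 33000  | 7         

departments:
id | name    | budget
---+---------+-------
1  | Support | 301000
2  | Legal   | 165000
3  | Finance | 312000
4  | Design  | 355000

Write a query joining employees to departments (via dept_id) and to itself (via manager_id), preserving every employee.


Two LEFT JOINs from the same base table employees: one to departments via dept_id, one to employees itself via manager_id. Both are LEFT so every employee is preserved.
Match against departments:
  - employee 1 (George): dept_id=4 -> matches Design
  - employee 2 (Xander): dept_id=NULL, no match -> kept with NULL
  - employee 3 (Dave): dept_id=NULL, no match -> kept with NULL
  - employee 4 (Bob): dept_id=4 -> matches Design
  - employee 5 (Dana): dept_id=2 -> matches Legal
  - employee 6 (Fiona): dept_id=1 -> matches Support
  - employee 7 (Tina): dept_id=1 -> matches Support
  - employee 8 (Frank): dept_id=1 -> matches Support
Match against employees (self):
  - employee 1 (George): manager_id=NULL -> NULL
  - employee 2 (Xander): manager_id=NULL -> NULL
  - employee 3 (Dave): manager_id=2 -> Xander
  - employee 4 (Bob): manager_id=1 -> George
  - employee 5 (Dana): manager_id=3 -> Dave
  - employee 6 (Fiona): manager_id=3 -> Dave
  - employee 7 (Tina): manager_id=5 -> Dana
  - employee 8 (Frank): manager_id=7 -> Tina

SQL:
SELECT a.name, b.name AS department, c.name AS manager
FROM employees a
LEFT JOIN departments b ON a.dept_id = b.id
LEFT JOIN employees c ON a.manager_id = c.id

Result:
name   | department | manager
-------+------------+--------
George | Design     | NULL   
Xander | NULL       | NULL   
Dave   | NULL       | Xander 
Bob    | Design     | George 
Dana   | Legal      | Dave   
Fiona  | Support    | Dave   
Tina   | Support    | Dana   
Frank  | Support    | Tina   


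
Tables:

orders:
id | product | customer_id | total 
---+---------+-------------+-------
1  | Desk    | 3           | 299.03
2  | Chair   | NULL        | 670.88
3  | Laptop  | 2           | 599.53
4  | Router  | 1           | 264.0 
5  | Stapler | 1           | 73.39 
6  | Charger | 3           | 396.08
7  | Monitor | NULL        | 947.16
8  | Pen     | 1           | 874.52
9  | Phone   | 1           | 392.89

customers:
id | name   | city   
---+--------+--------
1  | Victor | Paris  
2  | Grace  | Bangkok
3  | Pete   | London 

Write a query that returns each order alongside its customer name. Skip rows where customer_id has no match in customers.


INNER JOIN keeps only orders rows whose customer_id matches an id in customers. Walk through each order:
  - order 1 (Desk): customer_id=3 -> matches Pete
  - order 2 (Chair): customer_id=NULL, no match -> dropped
  - order 3 (Laptop): customer_id=2 -> matches Grace
  - order 4 (Router): customer_id=1 -> matches Victor
  - order 5 (Stapler): customer_id=1 -> matches Victor
  - order 6 (Charger): customer_id=3 -> matches Pete
  - order 7 (Monitor): customer_id=NULL, no match -> dropped
  - order 8 (Pen): customer_id=1 -> matches Victor
  - order 9 (Phone): customer_id=1 -> matches Victor
So 2 of 9 rows are dropped.

SQL:
SELECT a.product, b.name AS customer
FROM orders a
INNER JOIN customers b ON a.customer_id = b.id

Result:
product | customer
--------+---------
Desk    | Pete    
Laptop  | Grace   
Router  | Victor  
Stapler | Victor  
Charger | Pete    
Pen     | Victor  
Phone   | Victor  


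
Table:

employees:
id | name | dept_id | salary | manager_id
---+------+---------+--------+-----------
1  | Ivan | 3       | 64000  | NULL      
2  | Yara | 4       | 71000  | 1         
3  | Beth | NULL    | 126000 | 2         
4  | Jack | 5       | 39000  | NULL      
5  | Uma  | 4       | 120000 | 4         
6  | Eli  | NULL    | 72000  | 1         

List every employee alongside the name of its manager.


This is a self-join: employees is joined to a second copy of itself, matching each row's manager_id to another row's id. Use LEFT JOIN so rows with manager_id=NULL are kept.
  - employee 1 (Ivan): manager_id=NULL -> NULL
  - employee 2 (Yara): manager_id=1 -> Ivan
  - employee 3 (Beth): manager_id=2 -> Yara
  - employee 4 (Jack): manager_id=NULL -> NULL
  - employee 5 (Uma): manager_id=4 -> Jack
  - employee 6 (Eli): manager_id=1 -> Ivan

SQL:
SELECT a.name AS item, b.name AS manager
FROM employees a
LEFT JOIN employees b ON a.manager_id = b.id

Result:
item | manager
-----+--------
Ivan | NULL   
Yara | Ivan   
Beth | Yara   
Jack | NULL   
Uma  | Jack   
Eli  | Ivan   


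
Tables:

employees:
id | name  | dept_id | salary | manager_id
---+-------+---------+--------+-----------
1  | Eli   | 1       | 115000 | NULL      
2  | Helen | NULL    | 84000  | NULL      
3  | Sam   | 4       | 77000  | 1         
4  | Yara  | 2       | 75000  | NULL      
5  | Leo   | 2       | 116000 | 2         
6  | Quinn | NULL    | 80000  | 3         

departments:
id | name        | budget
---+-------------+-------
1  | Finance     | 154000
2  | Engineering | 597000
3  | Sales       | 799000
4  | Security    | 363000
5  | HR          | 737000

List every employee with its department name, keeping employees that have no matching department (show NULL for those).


LEFT JOIN keeps every row from employees (the left table); where dept_id has no match in departments, the department columns become NULL. Walk through each employee:
  - employee 1 (Eli): dept_id=1 -> matches Finance
  - employee 2 (Helen): dept_id=NULL, no match -> kept with NULL
  - employee 3 (Sam): dept_id=4 -> matches Security
  - employee 4 (Yara): dept_id=2 -> matches Engineering
  - employee 5 (Leo): dept_id=2 -> matches Engineering
  - employee 6 (Quinn): dept_id=NULL, no match -> kept with NULL
All 6 rows appear; 2 have NULL department.

SQL:
SELECT a.name, b.name AS department
FROM employees a
LEFT JOIN departments b ON a.dept_id = b.id

Result:
name  | department 
------+------------
Eli   | Finance    
Helen | NULL       
Sam   | Security   
Yara  | Engineering
Leo   | Engineering
Quinn | NULL       


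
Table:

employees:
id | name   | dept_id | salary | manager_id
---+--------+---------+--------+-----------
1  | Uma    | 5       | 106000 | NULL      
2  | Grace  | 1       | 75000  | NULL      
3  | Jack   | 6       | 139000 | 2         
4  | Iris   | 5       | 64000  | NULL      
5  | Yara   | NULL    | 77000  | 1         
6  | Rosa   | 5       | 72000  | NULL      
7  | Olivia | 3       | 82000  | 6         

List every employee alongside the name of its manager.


This is a self-join: employees is joined to a second copy of itself, matching each row's manager_id to another row's id. Use LEFT JOIN so rows with manager_id=NULL are kept.
  - employee 1 (Uma): manager_id=NULL -> NULL
  - employee 2 (Grace): manager_id=NULL -> NULL
  - employee 3 (Jack): manager_id=2 -> Grace
  - employee 4 (Iris): manager_id=NULL -> NULL
  - employee 5 (Yara): manager_id=1 -> Uma
  - employee 6 (Rosa): manager_id=NULL -> NULL
  - employee 7 (Olivia): manager_id=6 -> Rosa

SQL:
SELECT a.name AS item, b.name AS manager
FROM employees a
LEFT JOIN employees b ON a.manager_id = b.id

Result:
item   | manager
-------+--------
Uma    | NULL   
Grace  | NULL   
Jack   | Grace  
Iris   | NULL   
Yara   | Uma    
Rosa   | NULL   
Olivia | Rosa   


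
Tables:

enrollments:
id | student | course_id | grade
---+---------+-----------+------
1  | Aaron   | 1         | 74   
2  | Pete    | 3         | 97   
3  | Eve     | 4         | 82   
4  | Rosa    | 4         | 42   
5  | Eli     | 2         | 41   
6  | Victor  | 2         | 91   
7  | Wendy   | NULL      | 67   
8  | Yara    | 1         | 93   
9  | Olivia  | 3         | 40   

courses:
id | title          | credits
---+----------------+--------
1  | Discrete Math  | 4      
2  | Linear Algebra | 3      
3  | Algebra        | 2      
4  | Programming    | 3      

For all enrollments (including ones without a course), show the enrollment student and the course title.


LEFT JOIN keeps every row from enrollments (the left table); where course_id has no match in courses, the course columns become NULL. Walk through each enrollment:
  - enrollment 1 (Aaron): course_id=1 -> matches Discrete Math
  - enrollment 2 (Pete): course_id=3 -> matches Algebra
  - enrollment 3 (Eve): course_id=4 -> matches Programming
  - enrollment 4 (Rosa): course_id=4 -> matches Programming
  - enrollment 5 (Eli): course_id=2 -> matches Linear Algebra
  - enrollment 6 (Victor): course_id=2 -> matches Linear Algebra
  - enrollment 7 (Wendy): course_id=NULL, no match -> kept with NULL
  - enrollment 8 (Yara): course_id=1 -> matches Discrete Math
  - enrollment 9 (Olivia): course_id=3 -> matches Algebra
All 9 rows appear; 1 has NULL course.

SQL:
SELECT a.student, b.title AS course
FROM enrollments a
LEFT JOIN courses b ON a.course_id = b.id

Result:
student | course        
--------+---------------
Aaron   | Discrete Math 
Pete    | Algebra       
Eve     | Programming   
Rosa    | Programming   
Eli     | Linear Algebra
Victor  | Linear Algebra
Wendy   | NULL          
Yara    | Discrete Math 
Olivia  | Algebra       


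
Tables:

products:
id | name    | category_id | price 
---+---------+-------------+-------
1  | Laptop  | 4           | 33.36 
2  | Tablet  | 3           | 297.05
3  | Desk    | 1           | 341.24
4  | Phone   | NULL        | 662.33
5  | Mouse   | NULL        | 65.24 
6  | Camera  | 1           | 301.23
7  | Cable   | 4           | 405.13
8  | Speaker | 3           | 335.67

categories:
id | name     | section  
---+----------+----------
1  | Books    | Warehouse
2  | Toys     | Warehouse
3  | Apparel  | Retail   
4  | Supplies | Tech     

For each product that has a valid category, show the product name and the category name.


INNER JOIN keeps only products rows whose category_id matches an id in categories. Walk through each product:
  - product 1 (Laptop): category_id=4 -> matches Supplies
  - product 2 (Tablet): category_id=3 -> matches Apparel
  - product 3 (Desk): category_id=1 -> matches Books
  - product 4 (Phone): category_id=NULL, no match -> dropped
  - product 5 (Mouse): category_id=NULL, no match -> dropped
  - product 6 (Camera): category_id=1 -> matches Books
  - product 7 (Cable): category_id=4 -> matches Supplies
  - product 8 (Speaker): category_id=3 -> matches Apparel
So 2 of 8 rows are dropped.

SQL:
SELECT a.name, b.name AS category
FROM products a
INNER JOIN categories b ON a.category_id = b.id

Result:
name    | category
--------+---------
Laptop  | Supplies
Tablet  | Apparel 
Desk    | Books   
Camera  | Books   
Cable   | Supplies
Speaker | Apparel 


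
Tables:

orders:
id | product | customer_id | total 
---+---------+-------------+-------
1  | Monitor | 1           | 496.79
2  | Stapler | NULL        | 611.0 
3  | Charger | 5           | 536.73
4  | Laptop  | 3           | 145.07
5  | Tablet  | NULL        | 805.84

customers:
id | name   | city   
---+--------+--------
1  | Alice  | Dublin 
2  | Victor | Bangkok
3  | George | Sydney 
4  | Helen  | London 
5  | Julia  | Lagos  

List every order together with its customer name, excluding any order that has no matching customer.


INNER JOIN keeps only orders rows whose customer_id matches an id in customers. Walk through each order:
  - order 1 (Monitor): customer_id=1 -> matches Alice
  - order 2 (Stapler): customer_id=NULL, no match -> dropped
  - order 3 (Charger): customer_id=5 -> matches Julia
  - order 4 (Laptop): customer_id=3 -> matches George
  - order 5 (Tablet): customer_id=NULL, no match -> dropped
So 2 of 5 rows are dropped.

SQL:
SELECT a.product, b.name AS customer
FROM orders a
INNER JOIN customers b ON a.customer_id = b.id

Result:
product | customer
--------+---------
Monitor | Alice   
Charger | Julia   
Laptop  | George  


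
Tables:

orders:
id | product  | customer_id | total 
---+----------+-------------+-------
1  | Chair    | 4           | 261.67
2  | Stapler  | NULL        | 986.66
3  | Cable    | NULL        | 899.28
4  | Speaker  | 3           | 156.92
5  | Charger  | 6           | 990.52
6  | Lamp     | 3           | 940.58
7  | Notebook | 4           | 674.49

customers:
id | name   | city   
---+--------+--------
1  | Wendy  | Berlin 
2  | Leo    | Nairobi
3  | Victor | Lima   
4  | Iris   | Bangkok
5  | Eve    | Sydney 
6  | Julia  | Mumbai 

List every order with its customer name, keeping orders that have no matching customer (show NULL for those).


LEFT JOIN keeps every row from orders (the left table); where customer_id has no match in customers, the customer columns become NULL. Walk through each order:
  - order 1 (Chair): customer_id=4 -> matches Iris
  - order 2 (Stapler): customer_id=NULL, no match -> kept with NULL
  - order 3 (Cable): customer_id=NULL, no match -> kept with NULL
  - order 4 (Speaker): customer_id=3 -> matches Victor
  - order 5 (Charger): customer_id=6 -> matches Julia
  - order 6 (Lamp): customer_id=3 -> matches Victor
  - order 7 (Notebook): customer_id=4 -> matches Iris
All 7 rows appear; 2 have NULL customer.

SQL:
SELECT a.product, b.name AS customer
FROM orders a
LEFT JOIN customers b ON a.customer_id = b.id

Result:
product  | customer
---------+---------
Chair    | Iris    
Stapler  | NULL    
Cable    | NULL    
Speaker  | Victor  
Charger  | Julia   
Lamp     | Victor  
Notebook | Iris    


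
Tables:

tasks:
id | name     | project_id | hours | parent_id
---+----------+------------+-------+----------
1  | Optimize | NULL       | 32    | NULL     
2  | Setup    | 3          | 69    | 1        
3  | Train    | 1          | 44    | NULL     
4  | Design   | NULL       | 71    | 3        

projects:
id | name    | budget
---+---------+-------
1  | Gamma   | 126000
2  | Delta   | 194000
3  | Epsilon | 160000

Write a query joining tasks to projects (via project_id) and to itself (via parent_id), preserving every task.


Two LEFT JOINs from the same base table tasks: one to projects via project_id, one to tasks itself via parent_id. Both are LEFT so every task is preserved.
Match against projects:
  - task 1 (Optimize): project_id=NULL, no match -> kept with NULL
  - task 2 (Setup): project_id=3 -> matches Epsilon
  - task 3 (Train): project_id=1 -> matches Gamma
  - task 4 (Design): project_id=NULL, no match -> kept with NULL
Match against tasks (self):
  - task 1 (Optimize): parent_id=NULL -> NULL
  - task 2 (Setup): parent_id=1 -> Optimize
  - task 3 (Train): parent_id=NULL -> NULL
  - task 4 (Design): parent_id=3 -> Train

SQL:
SELECT a.name, b.name AS project, c.name AS parent
FROM tasks a
LEFT JOIN projects b ON a.project_id = b.id
LEFT JOIN tasks c ON a.parent_id = c.id

Result:
name     | project | parent  
---------+---------+---------
Optimize | NULL    | NULL    
Setup    | Epsilon | Optimize
Train    | Gamma   | NULL    
Design   | NULL    | Train   


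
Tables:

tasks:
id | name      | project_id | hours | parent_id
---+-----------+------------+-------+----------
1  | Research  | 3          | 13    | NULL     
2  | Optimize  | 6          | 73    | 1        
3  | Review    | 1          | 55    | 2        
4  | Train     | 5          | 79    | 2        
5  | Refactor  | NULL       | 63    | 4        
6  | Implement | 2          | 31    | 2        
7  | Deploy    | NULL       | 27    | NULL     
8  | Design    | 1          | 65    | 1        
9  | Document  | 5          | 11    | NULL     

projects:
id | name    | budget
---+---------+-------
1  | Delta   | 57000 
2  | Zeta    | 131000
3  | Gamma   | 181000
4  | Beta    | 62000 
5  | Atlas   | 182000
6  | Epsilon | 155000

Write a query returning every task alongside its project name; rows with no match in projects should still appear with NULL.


LEFT JOIN keeps every row from tasks (the left table); where project_id has no match in projects, the project columns become NULL. Walk through each task:
  - task 1 (Research): project_id=3 -> matches Gamma
  - task 2 (Optimize): project_id=6 -> matches Epsilon
  - task 3 (Review): project_id=1 -> matches Delta
  - task 4 (Train): project_id=5 -> matches Atlas
  - task 5 (Refactor): project_id=NULL, no match -> kept with NULL
  - task 6 (Implement): project_id=2 -> matches Zeta
  - task 7 (Deploy): project_id=NULL, no match -> kept with NULL
  - task 8 (Design): project_id=1 -> matches Delta
  - task 9 (Document): project_id=5 -> matches Atlas
All 9 rows appear; 2 have NULL project.

SQL:
SELECT a.name, b.name AS project
FROM tasks a
LEFT JOIN projects b ON a.project_id = b.id

Result:
name      | project
----------+--------
Research  | Gamma  
Optimize  | Epsilon
Review    | Delta  
Train     | Atlas  
Refactor  | NULL   
Implement | Zeta   
Deploy    | NULL   
Design    | Delta  
Document  | Atlas  


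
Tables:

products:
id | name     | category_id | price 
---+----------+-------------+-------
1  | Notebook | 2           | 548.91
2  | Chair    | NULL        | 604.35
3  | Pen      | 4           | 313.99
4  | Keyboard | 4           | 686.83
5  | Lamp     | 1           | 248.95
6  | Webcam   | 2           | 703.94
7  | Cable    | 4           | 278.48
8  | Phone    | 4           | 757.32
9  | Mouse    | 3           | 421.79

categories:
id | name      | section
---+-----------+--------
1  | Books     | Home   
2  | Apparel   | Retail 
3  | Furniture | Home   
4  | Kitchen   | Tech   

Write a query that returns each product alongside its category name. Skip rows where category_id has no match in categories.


INNER JOIN keeps only products rows whose category_id matches an id in categories. Walk through each product:
  - product 1 (Notebook): category_id=2 -> matches Apparel
  - product 2 (Chair): category_id=NULL, no match -> dropped
  - product 3 (Pen): category_id=4 -> matches Kitchen
  - product 4 (Keyboard): category_id=4 -> matches Kitchen
  - product 5 (Lamp): category_id=1 -> matches Books
  - product 6 (Webcam): category_id=2 -> matches Apparel
  - product 7 (Cable): category_id=4 -> matches Kitchen
  - product 8 (Phone): category_id=4 -> matches Kitchen
  - product 9 (Mouse): category_id=3 -> matches Furniture
So 1 of 9 rows is dropped.

SQL:
SELECT a.name, b.name AS category
FROM products a
INNER JOIN categories b ON a.category_id = b.id

Result:
name     | category 
---------+----------
Notebook | Apparel  
Pen      | Kitchen  
Keyboard | Kitchen  
Lamp     | Books    
Webcam   | Apparel  
Cable    | Kitchen  
Phone    | Kitchen  
Mouse    | Furniture


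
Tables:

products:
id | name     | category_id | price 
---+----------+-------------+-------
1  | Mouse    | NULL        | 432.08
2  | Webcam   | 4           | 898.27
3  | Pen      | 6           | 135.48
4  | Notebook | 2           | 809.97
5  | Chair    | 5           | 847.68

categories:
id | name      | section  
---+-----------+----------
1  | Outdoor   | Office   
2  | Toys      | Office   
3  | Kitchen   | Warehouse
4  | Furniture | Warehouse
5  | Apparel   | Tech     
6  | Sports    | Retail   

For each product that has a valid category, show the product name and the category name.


INNER JOIN keeps only products rows whose category_id matches an id in categories. Walk through each product:
  - product 1 (Mouse): category_id=NULL, no match -> dropped
  - product 2 (Webcam): category_id=4 -> matches Furniture
  - product 3 (Pen): category_id=6 -> matches Sports
  - product 4 (Notebook): category_id=2 -> matches Toys
  - product 5 (Chair): category_id=5 -> matches Apparel
So 1 of 5 rows is dropped.

SQL:
SELECT a.name, b.name AS category
FROM products a
INNER JOIN categories b ON a.category_id = b.id

Result:
name     | category 
---------+----------
Webcam   | Furniture
Pen      | Sports   
Notebook | Toys     
Chair    | Apparel  
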